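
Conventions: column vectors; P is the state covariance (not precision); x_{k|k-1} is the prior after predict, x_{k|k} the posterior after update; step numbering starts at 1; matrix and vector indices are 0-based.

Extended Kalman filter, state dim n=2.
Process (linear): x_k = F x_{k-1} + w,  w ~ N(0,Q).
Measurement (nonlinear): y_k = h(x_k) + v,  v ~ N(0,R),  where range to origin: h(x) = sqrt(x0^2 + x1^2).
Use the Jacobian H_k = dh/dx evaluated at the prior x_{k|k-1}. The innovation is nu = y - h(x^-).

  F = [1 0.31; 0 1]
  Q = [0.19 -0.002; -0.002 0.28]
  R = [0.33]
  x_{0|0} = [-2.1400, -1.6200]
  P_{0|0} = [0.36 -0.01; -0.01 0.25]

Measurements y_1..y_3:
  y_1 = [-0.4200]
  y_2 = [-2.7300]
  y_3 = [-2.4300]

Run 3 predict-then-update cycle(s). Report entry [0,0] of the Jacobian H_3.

H_jac[0,0] = 0.8012

step 1: x^-=[-2.6422, -1.6200]  P^-=[0.5678 0.0655; 0.0655 0.5300]  H_jac=[-0.8525 -0.5227]  S=[0.9459]  K=[-0.5480; -0.3519]  nu=[-3.5193]  x^+=[-0.7137, -0.3815]  P^+=[0.2838 -0.1169; -0.1169 0.4129]
step 2: x^-=[-0.8320, -0.3815]  P^-=[0.4410 0.0091; 0.0091 0.6929]  H_jac=[-0.9090 -0.4168]  S=[0.8216]  K=[-0.4925; -0.3615]  nu=[-3.6452]  x^+=[0.9633, 0.9364]  P^+=[0.2417 -0.1372; -0.1372 0.5855]
step 3: x^-=[1.2536, 0.9364]  P^-=[0.4029 0.0423; 0.0423 0.8655]  H_jac=[0.8012 0.5984]  S=[0.9391]  K=[0.3707; 0.5876]  nu=[-3.9947]  x^+=[-0.2271, -1.4109]  P^+=[0.2739 -0.1623; -0.1623 0.5412]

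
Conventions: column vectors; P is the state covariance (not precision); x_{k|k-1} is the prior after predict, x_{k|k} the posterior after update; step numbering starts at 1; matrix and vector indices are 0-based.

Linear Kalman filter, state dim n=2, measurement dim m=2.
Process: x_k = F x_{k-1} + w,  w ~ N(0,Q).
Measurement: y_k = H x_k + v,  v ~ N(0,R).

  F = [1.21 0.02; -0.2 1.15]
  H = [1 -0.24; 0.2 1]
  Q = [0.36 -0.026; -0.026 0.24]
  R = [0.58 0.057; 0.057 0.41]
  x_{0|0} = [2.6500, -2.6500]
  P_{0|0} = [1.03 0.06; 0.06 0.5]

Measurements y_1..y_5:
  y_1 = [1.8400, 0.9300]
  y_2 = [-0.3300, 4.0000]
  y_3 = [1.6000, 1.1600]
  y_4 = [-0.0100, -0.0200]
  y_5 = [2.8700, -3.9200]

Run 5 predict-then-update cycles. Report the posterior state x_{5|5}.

x_post = [1.8746, -2.3707]

step 1: x^-=[3.1535, -3.5775]  P^-=[1.8711 -0.1805; -0.1805 0.9148]  S=[2.5905 0.0398; 0.0398 1.3275]  K=[0.7371 0.1238; -0.1647 0.6669]  nu=[-2.1721, 3.8768]  x^+=[2.0324, -0.6343]  P^+=[0.4359 0.0056; 0.0056 0.2629]
step 2: x^-=[2.4465, -1.1360]  P^-=[0.9986 -0.1177; -0.1177 0.6026]  S=[1.6698 0.0001; 0.0001 1.0055]  K=[0.6150 0.0816; -0.1571 0.5759]  nu=[-3.0491, 4.6467]  x^+=[0.9504, 2.0192]  P^+=[0.3605 -0.0036; -0.0036 0.2279]
step 3: x^-=[1.1903, 2.1320]  P^-=[0.8877 -0.1130; -0.1130 0.5575]  S=[1.5540 -0.0068; -0.0068 0.9578]  K=[0.5890 0.0716; -0.1564 0.5573]  nu=[0.9213, -1.2100]  x^+=[1.6464, 1.3135]  P^+=[0.3443 -0.0059; -0.0059 0.2208]
step 4: x^-=[2.0184, 1.1813]  P^-=[0.8638 -0.1125; -0.1125 0.5485]  S=[1.5294 -0.0089; -0.0089 0.9480]  K=[0.5829 0.0691; -0.1564 0.5533]  nu=[-1.7449, -1.6050]  x^+=[0.8904, 0.5660]  P^+=[0.3404 -0.0065; -0.0065 0.2193]
step 5: x^-=[1.0888, 0.4729]  P^-=[0.8582 -0.1124; -0.1124 0.5466]  S=[1.5236 -0.0096; -0.0096 0.9460]  K=[0.5814 0.0685; -0.1564 0.5525]  nu=[1.8947, -4.6106]  x^+=[1.8746, -2.3707]  P^+=[0.3395 -0.0067; -0.0067 0.2189]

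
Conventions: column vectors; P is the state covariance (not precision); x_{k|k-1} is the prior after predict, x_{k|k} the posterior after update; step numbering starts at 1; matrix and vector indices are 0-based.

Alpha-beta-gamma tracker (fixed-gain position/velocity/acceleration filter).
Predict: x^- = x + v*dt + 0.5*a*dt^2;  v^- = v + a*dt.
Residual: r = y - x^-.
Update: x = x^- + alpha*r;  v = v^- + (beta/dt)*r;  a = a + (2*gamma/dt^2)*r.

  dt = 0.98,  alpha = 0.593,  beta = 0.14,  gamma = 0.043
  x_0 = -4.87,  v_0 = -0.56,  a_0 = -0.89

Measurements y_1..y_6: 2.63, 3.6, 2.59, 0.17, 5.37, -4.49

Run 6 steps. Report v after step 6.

step 1: x_pred=-5.8462  r=8.4762  x^+=-0.8198  v^+=-0.2213  a^+=-0.1310
step 2: x_pred=-1.0996  r=4.6996  x^+=1.6873  v^+=0.3217  a^+=0.2898
step 3: x_pred=2.1417  r=0.4483  x^+=2.4075  v^+=0.6698  a^+=0.3300
step 4: x_pred=3.2224  r=-3.0524  x^+=1.4123  v^+=0.5571  a^+=0.0567
step 5: x_pred=1.9855  r=3.3845  x^+=3.9925  v^+=1.0961  a^+=0.3597
step 6: x_pred=5.2394  r=-9.7294  x^+=-0.5301  v^+=0.0587  a^+=-0.5115

v_post = 0.0587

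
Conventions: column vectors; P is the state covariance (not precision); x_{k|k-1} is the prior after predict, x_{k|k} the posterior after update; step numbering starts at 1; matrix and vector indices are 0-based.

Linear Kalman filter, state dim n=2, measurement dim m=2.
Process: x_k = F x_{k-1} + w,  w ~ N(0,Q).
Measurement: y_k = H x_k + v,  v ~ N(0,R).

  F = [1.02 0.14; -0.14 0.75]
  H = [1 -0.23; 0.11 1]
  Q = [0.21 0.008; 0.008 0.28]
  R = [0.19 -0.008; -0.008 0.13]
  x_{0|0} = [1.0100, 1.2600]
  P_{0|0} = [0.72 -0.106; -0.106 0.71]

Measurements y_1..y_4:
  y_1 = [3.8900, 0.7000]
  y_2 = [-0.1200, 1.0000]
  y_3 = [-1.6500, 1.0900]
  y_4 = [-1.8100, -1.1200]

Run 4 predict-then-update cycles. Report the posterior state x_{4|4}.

x_post = [-1.3980, -0.4277]

step 1: x^-=[1.2066, 0.8036]  P^-=[0.9427 -0.0993; -0.0993 0.7157]  S=[1.2163 -0.1657; -0.1657 0.8353]  K=[0.8167 0.1673; -0.1049 0.8230]  nu=[2.8682, -0.2363]  x^+=[3.5095, 0.3083]  P^+=[0.1534 -0.0017; -0.0017 0.1080]
step 2: x^-=[3.6228, -0.2601]  P^-=[0.3713 -0.0038; -0.0038 0.3441]  S=[0.5812 -0.0500; -0.0500 0.4778]  K=[0.6528 0.1459; -0.0816 0.7108]  nu=[-3.8026, 0.8616]  x^+=[1.2660, 0.6625]  P^+=[0.1229 0.0002; 0.0002 0.0930]
step 3: x^-=[1.3840, 0.3196]  P^-=[0.3398 0.0004; 0.0004 0.3347]  S=[0.5473 -0.0472; -0.0472 0.4689]  K=[0.6331 0.1443; -0.0790 0.7059]  nu=[-2.9605, 0.6181]  x^+=[-0.4011, 0.9900]  P^+=[0.1193 0.0006; 0.0006 0.0923]
step 4: x^-=[-0.2705, 0.7986]  P^-=[0.3361 0.0011; 0.0011 0.3342]  S=[0.5432 -0.0468; -0.0468 0.4685]  K=[0.6306 0.1443; -0.0786 0.7057]  nu=[-1.3558, -1.8889]  x^+=[-1.3980, -0.4277]  P^+=[0.1188 0.0006; 0.0006 0.0923]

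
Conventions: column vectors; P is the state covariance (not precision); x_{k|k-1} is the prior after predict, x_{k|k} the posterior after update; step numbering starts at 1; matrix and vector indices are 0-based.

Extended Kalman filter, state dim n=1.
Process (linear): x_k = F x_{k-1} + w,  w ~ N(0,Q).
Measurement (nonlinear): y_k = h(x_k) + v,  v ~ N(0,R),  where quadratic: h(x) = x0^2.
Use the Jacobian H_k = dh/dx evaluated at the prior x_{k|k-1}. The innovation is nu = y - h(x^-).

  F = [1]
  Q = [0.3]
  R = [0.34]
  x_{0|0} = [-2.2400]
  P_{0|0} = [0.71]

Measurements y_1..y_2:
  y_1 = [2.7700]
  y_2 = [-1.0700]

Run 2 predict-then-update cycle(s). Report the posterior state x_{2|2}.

x_post = [-0.6624]

step 1: x^-=[-2.2400]  P^-=[1.0100]  H_jac=[-4.4800]  S=[20.6111]  K=[-0.2195]  nu=[-2.2476]  x^+=[-1.7466]  P^+=[0.0167]
step 2: x^-=[-1.7466]  P^-=[0.3167]  H_jac=[-3.4932]  S=[4.2039]  K=[-0.2631]  nu=[-4.1205]  x^+=[-0.6624]  P^+=[0.0256]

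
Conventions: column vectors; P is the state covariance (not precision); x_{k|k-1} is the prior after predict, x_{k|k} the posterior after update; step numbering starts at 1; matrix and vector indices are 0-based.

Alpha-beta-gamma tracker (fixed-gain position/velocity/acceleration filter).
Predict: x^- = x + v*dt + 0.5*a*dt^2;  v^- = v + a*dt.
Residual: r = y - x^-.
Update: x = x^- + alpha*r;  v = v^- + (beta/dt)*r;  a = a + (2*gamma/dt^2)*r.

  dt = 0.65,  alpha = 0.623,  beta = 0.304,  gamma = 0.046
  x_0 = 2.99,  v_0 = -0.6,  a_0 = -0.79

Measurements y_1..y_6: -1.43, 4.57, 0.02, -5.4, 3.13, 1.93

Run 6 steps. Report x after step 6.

step 1: x_pred=2.4331  r=-3.8631  x^+=0.0264  v^+=-2.9202  a^+=-1.6312
step 2: x_pred=-2.2164  r=6.7864  x^+=2.0115  v^+=-0.8066  a^+=-0.1535
step 3: x_pred=1.4548  r=-1.4348  x^+=0.5609  v^+=-1.5774  a^+=-0.4659
step 4: x_pred=-0.5628  r=-4.8372  x^+=-3.5764  v^+=-4.1426  a^+=-1.5192
step 5: x_pred=-6.5900  r=9.7200  x^+=-0.5344  v^+=-0.5841  a^+=0.5973
step 6: x_pred=-0.7879  r=2.7179  x^+=0.9054  v^+=1.0753  a^+=1.1892

x_post = 0.9054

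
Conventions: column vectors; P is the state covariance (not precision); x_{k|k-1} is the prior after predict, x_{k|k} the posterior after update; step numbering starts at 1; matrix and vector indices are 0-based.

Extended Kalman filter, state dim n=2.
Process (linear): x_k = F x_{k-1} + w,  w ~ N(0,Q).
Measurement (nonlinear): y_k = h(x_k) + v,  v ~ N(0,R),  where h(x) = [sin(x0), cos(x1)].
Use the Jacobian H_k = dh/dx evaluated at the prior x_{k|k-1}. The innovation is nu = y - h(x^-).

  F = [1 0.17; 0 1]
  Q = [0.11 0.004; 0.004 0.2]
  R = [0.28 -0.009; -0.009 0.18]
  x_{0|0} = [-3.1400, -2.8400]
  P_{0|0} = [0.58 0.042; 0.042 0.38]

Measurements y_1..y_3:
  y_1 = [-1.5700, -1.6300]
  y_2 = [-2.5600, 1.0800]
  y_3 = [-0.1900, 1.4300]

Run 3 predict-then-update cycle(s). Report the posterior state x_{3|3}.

step 1: x^-=[-3.6228, -2.8400]  P^-=[0.7153 0.1106; 0.1106 0.5800]  H_jac=[-0.8864 0.0000; 0.0000 0.2970]  S=[0.8420 -0.0381; -0.0381 0.2312]  K=[-0.7522 0.0181; -0.0833 0.7315]  nu=[-2.0328, -0.6751]  x^+=[-2.1060, -3.1645]  P^+=[0.2378 0.0337; 0.0337 0.4458]
step 2: x^-=[-2.6439, -3.1645]  P^-=[0.3721 0.1135; 0.1135 0.6458]  H_jac=[-0.8787 0.0000; 0.0000 -0.0229]  S=[0.5673 -0.0067; -0.0067 0.1803]  K=[-0.5768 -0.0359; -0.1769 -0.0886]  nu=[-2.0826, 2.0797]  x^+=[-1.5173, -2.9804]  P^+=[0.1834 0.0555; 0.0555 0.6268]
step 3: x^-=[-2.0240, -2.9804]  P^-=[0.3304 0.1660; 0.1660 0.8268]  H_jac=[-0.4379 0.0000; 0.0000 0.1605]  S=[0.3433 -0.0207; -0.0207 0.2013]  K=[-0.4160 0.0896; -0.1731 0.6414]  nu=[0.7090, 2.4170]  x^+=[-2.1023, -1.5530]  P^+=[0.2678 0.1239; 0.1239 0.7292]

x_post = [-2.1023, -1.5530]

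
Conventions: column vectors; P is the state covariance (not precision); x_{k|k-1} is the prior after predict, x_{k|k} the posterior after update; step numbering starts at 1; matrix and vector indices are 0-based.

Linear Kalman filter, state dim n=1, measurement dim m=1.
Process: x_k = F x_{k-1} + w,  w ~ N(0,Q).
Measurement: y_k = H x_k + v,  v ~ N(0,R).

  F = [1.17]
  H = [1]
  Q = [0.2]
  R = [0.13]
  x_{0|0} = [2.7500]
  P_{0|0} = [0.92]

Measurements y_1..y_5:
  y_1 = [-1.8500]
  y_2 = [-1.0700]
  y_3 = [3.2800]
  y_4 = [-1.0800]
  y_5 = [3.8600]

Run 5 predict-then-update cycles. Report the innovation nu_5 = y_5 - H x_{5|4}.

innov = [4.0070]

step 1: x^-=[3.2175]  P^-=[1.4594]  S=[1.5894]  K=[0.9182]  nu=[-5.0675]  x^+=[-1.4355]  P^+=[0.1194]
step 2: x^-=[-1.6796]  P^-=[0.3634]  S=[0.4934]  K=[0.7365]  nu=[0.6096]  x^+=[-1.2306]  P^+=[0.0957]
step 3: x^-=[-1.4398]  P^-=[0.3311]  S=[0.4611]  K=[0.7180]  nu=[4.7198]  x^+=[1.9492]  P^+=[0.0933]
step 4: x^-=[2.2806]  P^-=[0.3278]  S=[0.4578]  K=[0.7160]  nu=[-3.3606]  x^+=[-0.1257]  P^+=[0.0931]
step 5: x^-=[-0.1470]  P^-=[0.3274]  S=[0.4574]  K=[0.7158]  nu=[4.0070]  x^+=[2.7212]  P^+=[0.0931]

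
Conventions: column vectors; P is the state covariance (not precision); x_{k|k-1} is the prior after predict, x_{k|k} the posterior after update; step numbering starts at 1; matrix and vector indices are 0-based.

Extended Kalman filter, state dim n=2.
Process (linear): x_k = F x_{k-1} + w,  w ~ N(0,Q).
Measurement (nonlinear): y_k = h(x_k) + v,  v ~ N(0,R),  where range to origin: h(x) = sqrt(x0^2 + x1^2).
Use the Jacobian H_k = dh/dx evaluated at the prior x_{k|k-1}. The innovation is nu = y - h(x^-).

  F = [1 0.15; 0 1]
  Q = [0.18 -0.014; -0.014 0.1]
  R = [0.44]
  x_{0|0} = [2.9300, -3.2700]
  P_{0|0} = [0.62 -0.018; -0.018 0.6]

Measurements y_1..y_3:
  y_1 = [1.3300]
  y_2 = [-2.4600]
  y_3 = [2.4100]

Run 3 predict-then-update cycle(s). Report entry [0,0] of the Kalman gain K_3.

K[0,0] = 0.7447

step 1: x^-=[2.4395, -3.2700]  P^-=[0.8081 0.0580; 0.0580 0.7000]  H_jac=[0.5980 -0.8015]  S=[1.1231]  K=[0.3889; -0.4687]  nu=[-2.7497]  x^+=[1.3702, -1.9812]  P^+=[0.6383 0.2627; 0.2627 0.4533]
step 2: x^-=[1.0730, -1.9812]  P^-=[0.9073 0.3167; 0.3167 0.5533]  H_jac=[0.4762 -0.8793]  S=[0.8083]  K=[0.1901; -0.4153]  nu=[-4.7131]  x^+=[0.1773, -0.0239]  P^+=[0.8781 0.3805; 0.3805 0.4139]
step 3: x^-=[0.1737, -0.0239]  P^-=[1.1815 0.4286; 0.4286 0.5139]  H_jac=[0.9906 -0.1365]  S=[1.4931]  K=[0.7447; 0.2373]  nu=[2.2346]  x^+=[1.8379, 0.5064]  P^+=[0.3535 0.1647; 0.1647 0.4298]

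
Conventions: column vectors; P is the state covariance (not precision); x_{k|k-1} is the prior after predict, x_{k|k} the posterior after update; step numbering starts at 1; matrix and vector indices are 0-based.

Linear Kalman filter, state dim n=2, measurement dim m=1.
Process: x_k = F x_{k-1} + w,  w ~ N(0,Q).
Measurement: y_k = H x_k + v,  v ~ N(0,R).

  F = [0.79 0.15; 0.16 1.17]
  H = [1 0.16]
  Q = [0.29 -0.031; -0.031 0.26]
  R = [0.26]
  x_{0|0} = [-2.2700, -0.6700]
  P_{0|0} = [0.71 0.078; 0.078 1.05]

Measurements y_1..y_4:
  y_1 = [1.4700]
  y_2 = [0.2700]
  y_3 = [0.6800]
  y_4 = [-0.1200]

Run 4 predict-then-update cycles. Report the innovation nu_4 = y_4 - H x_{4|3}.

innov = [-0.8011]

step 1: x^-=[-1.8938, -1.1471]  P^-=[0.7752 0.3170; 0.3170 1.7447]  S=[1.1813]  K=[0.6992; 0.5046]  nu=[3.5473]  x^+=[0.5864, 0.6430]  P^+=[0.1978 -0.0998; -0.0998 1.4439]
step 2: x^-=[0.5597, 0.8462]  P^-=[0.4222 0.1527; 0.1527 2.2042]  S=[0.7876]  K=[0.5672; 0.6418]  nu=[-0.4251]  x^+=[0.3186, 0.5734]  P^+=[0.1689 -0.1339; -0.1339 1.8799]
step 3: x^-=[0.3377, 0.7218]  P^-=[0.4060 0.1933; 0.1933 2.7875]  S=[0.7992]  K=[0.5467; 0.7999]  nu=[0.2268]  x^+=[0.4617, 0.9032]  P^+=[0.1671 -0.1562; -0.1562 2.2762]
step 4: x^-=[0.5002, 1.1307]  P^-=[0.4085 0.2415; 0.2415 3.3216]  S=[0.8308]  K=[0.5382; 0.9303]  nu=[-0.8011]  x^+=[0.0691, 0.3853]  P^+=[0.1679 -0.1745; -0.1745 2.6026]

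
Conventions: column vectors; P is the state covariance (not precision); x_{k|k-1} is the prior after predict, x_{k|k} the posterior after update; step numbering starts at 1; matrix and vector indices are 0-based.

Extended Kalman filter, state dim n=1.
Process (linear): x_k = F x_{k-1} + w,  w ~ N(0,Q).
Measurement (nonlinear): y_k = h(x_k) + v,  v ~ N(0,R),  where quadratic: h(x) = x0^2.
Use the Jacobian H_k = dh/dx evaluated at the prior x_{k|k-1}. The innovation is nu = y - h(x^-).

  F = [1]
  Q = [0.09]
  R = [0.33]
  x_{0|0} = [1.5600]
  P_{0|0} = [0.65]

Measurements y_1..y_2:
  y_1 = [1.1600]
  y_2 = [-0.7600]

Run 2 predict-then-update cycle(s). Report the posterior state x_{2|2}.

x_post = [0.5602]

step 1: x^-=[1.5600]  P^-=[0.7400]  H_jac=[3.1200]  S=[7.5335]  K=[0.3065]  nu=[-1.2736]  x^+=[1.1697]  P^+=[0.0324]
step 2: x^-=[1.1697]  P^-=[0.1224]  H_jac=[2.3394]  S=[0.9999]  K=[0.2864]  nu=[-2.1281]  x^+=[0.5602]  P^+=[0.0404]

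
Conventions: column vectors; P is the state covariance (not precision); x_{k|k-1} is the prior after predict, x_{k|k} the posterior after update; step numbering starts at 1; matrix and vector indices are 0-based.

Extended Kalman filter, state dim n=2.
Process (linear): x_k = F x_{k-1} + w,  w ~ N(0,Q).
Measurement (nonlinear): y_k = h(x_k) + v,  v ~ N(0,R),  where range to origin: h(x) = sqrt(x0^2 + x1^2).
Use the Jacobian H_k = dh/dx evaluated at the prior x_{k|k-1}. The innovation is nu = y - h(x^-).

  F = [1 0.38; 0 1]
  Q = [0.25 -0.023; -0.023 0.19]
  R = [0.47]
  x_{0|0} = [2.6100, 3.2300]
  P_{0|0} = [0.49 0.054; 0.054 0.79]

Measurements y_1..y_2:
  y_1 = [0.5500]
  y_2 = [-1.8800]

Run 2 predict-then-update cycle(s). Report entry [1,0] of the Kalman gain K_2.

step 1: x^-=[3.8374, 3.2300]  P^-=[0.8951 0.3312; 0.3312 0.9800]  H_jac=[0.7651 0.6440]  S=[1.7267]  K=[0.5201; 0.5122]  nu=[-4.4658]  x^+=[1.5146, 0.9424]  P^+=[0.4280 -0.1288; -0.1288 0.5269]
step 2: x^-=[1.8727, 0.9424]  P^-=[0.6562 0.0484; 0.0484 0.7169]  H_jac=[0.8933 0.4495]  S=[1.1773]  K=[0.5163; 0.3105]  nu=[-3.9764]  x^+=[-0.1805, -0.2921]  P^+=[0.3423 -0.1403; -0.1403 0.6035]

K[1,0] = 0.3105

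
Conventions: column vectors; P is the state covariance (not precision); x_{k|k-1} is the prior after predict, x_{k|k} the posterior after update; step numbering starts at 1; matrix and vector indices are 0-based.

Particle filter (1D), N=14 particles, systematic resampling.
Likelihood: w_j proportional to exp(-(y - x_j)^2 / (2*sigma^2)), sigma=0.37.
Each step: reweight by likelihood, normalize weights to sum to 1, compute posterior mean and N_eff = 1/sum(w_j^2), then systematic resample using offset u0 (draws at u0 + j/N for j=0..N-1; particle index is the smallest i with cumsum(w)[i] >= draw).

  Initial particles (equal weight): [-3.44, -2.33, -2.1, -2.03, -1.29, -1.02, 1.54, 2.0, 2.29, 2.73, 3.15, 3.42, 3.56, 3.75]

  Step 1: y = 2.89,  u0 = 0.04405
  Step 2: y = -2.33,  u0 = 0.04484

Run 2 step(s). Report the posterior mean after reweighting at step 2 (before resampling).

step 1: w=[0.0000, 0.0000, 0.0000, 0.0000, 0.0000, 0.0000, 0.0005, 0.0210, 0.1018, 0.3454, 0.2963, 0.1359, 0.0736, 0.0255]  mean=2.9746  Neff=4.1249  idx=[8, 8, 9, 9, 9, 9, 10, 10, 10, 10, 10, 11, 12, 12]
step 2: w=[0.5000, 0.5000, 0.0000, 0.0000, 0.0000, 0.0000, 0.0000, 0.0000, 0.0000, 0.0000, 0.0000, 0.0000, 0.0000, 0.0000]  mean=2.2900  Neff=2.0000  idx=[0, 0, 0, 0, 0, 0, 0, 1, 1, 1, 1, 1, 1, 1]

post_mean = 2.2900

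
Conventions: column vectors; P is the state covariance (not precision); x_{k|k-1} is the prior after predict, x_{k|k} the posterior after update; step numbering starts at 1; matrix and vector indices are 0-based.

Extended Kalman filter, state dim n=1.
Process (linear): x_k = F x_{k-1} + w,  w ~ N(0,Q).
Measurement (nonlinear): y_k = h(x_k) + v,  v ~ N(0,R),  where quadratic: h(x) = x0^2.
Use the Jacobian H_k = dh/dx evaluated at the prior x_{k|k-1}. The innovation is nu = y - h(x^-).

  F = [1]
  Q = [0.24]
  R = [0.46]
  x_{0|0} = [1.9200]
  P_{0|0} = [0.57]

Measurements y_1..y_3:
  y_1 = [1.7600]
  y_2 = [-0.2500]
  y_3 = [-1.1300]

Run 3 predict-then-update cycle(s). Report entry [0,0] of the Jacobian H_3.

H_jac[0,0] = 1.5384

step 1: x^-=[1.9200]  P^-=[0.8100]  H_jac=[3.8400]  S=[12.4039]  K=[0.2508]  nu=[-1.9264]  x^+=[1.4369]  P^+=[0.0300]
step 2: x^-=[1.4369]  P^-=[0.2700]  H_jac=[2.8739]  S=[2.6903]  K=[0.2885]  nu=[-2.3148]  x^+=[0.7692]  P^+=[0.0462]
step 3: x^-=[0.7692]  P^-=[0.2862]  H_jac=[1.5384]  S=[1.1373]  K=[0.3871]  nu=[-1.7217]  x^+=[0.1027]  P^+=[0.1157]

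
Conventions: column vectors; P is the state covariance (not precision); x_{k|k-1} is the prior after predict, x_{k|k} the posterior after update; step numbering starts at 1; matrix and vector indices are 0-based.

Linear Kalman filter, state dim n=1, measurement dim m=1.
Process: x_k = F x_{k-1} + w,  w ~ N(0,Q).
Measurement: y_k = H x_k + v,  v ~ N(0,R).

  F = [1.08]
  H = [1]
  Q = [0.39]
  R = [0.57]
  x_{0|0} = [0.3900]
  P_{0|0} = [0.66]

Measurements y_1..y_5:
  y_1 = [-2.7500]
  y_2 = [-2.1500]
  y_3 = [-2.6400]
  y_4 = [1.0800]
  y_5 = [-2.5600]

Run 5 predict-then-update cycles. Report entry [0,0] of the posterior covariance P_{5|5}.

step 1: x^-=[0.4212]  P^-=[1.1598]  S=[1.7298]  K=[0.6705]  nu=[-3.1712]  x^+=[-1.7050]  P^+=[0.3822]
step 2: x^-=[-1.8415]  P^-=[0.8358]  S=[1.4058]  K=[0.5945]  nu=[-0.3085]  x^+=[-2.0249]  P^+=[0.3389]
step 3: x^-=[-2.1869]  P^-=[0.7853]  S=[1.3553]  K=[0.5794]  nu=[-0.4531]  x^+=[-2.4494]  P^+=[0.3303]
step 4: x^-=[-2.6454]  P^-=[0.7752]  S=[1.3452]  K=[0.5763]  nu=[3.7254]  x^+=[-0.4985]  P^+=[0.3285]
step 5: x^-=[-0.5384]  P^-=[0.7731]  S=[1.3431]  K=[0.5756]  nu=[-2.0216]  x^+=[-1.7021]  P^+=[0.3281]

P_post[0,0] = 0.3281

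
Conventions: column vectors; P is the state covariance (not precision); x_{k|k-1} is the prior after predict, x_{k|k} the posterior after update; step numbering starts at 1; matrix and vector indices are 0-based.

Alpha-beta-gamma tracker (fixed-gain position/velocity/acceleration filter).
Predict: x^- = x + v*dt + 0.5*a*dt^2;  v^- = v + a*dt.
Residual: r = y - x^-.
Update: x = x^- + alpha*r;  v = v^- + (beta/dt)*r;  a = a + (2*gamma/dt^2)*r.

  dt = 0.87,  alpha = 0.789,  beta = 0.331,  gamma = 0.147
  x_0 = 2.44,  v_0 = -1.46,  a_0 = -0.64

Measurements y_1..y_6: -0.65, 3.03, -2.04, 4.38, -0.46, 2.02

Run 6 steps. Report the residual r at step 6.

resid = -0.1742

step 1: x_pred=0.9276  r=-1.5776  x^+=-0.3171  v^+=-2.6170  a^+=-1.2528
step 2: x_pred=-3.0680  r=6.0980  x^+=1.7433  v^+=-1.3869  a^+=1.1159
step 3: x_pred=0.9590  r=-2.9990  x^+=-1.4072  v^+=-1.5571  a^+=-0.0490
step 4: x_pred=-2.7804  r=7.1604  x^+=2.8692  v^+=1.1245  a^+=2.7323
step 5: x_pred=4.8815  r=-5.3415  x^+=0.6671  v^+=1.4693  a^+=0.6575
step 6: x_pred=2.1942  r=-0.1742  x^+=2.0568  v^+=1.9751  a^+=0.5898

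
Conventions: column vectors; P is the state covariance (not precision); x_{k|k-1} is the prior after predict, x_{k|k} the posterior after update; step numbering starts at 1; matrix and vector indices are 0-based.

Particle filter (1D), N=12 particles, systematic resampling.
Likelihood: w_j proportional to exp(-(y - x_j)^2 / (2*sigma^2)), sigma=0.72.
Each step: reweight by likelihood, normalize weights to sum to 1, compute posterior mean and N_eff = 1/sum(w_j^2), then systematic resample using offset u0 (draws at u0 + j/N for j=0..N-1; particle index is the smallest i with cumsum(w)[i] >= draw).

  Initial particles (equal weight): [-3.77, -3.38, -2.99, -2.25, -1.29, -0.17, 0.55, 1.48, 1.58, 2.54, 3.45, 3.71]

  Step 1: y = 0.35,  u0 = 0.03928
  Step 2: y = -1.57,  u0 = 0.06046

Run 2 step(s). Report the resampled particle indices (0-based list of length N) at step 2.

step 1: w=[0.0000, 0.0000, 0.0000, 0.0006, 0.0319, 0.3288, 0.4107, 0.1246, 0.0992, 0.0042, 0.0000, 0.0000]  mean=0.4793  Neff=3.2986  idx=[5, 5, 5, 5, 6, 6, 6, 6, 6, 7, 7, 8]
step 2: w=[0.2254, 0.2254, 0.2254, 0.2254, 0.0196, 0.0196, 0.0196, 0.0196, 0.0196, 0.0002, 0.0002, 0.0001]  mean=-0.0988  Neff=4.8737  idx=[0, 0, 1, 1, 1, 2, 2, 2, 3, 3, 3, 7]

resampled_idx = [0, 0, 1, 1, 1, 2, 2, 2, 3, 3, 3, 7]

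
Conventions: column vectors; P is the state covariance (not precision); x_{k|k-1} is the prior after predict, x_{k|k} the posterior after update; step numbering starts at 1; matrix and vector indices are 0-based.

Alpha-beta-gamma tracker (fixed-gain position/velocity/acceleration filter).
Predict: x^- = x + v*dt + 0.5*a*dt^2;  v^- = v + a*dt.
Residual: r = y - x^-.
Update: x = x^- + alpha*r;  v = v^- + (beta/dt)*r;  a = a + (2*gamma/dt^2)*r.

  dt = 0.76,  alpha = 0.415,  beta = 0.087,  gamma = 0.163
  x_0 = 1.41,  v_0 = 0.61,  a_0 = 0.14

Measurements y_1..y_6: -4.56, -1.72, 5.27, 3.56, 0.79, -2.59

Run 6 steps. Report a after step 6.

step 1: x_pred=1.9140  r=-6.4740  x^+=-0.7727  v^+=-0.0247  a^+=-3.5140
step 2: x_pred=-1.8063  r=0.0863  x^+=-1.7705  v^+=-2.6854  a^+=-3.4653
step 3: x_pred=-4.8122  r=10.0822  x^+=-0.6281  v^+=-4.1649  a^+=2.2252
step 4: x_pred=-3.1508  r=6.7108  x^+=-0.3658  v^+=-1.7056  a^+=6.0128
step 5: x_pred=0.0745  r=0.7155  x^+=0.3714  v^+=2.9461  a^+=6.4166
step 6: x_pred=4.4635  r=-7.0535  x^+=1.5363  v^+=7.0152  a^+=2.4356

a_post = 2.4356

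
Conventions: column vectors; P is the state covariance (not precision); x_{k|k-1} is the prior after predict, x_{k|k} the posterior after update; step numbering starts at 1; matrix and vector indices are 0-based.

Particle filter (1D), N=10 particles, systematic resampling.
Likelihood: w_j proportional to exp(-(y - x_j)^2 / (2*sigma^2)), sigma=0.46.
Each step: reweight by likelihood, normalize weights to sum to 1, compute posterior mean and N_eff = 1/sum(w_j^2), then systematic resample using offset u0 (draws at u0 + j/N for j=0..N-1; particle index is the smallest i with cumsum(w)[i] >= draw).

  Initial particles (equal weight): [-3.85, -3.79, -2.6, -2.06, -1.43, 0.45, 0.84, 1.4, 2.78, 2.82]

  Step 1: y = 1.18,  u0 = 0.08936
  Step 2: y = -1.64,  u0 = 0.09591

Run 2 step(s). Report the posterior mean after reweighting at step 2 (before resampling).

step 1: w=[0.0000, 0.0000, 0.0000, 0.0000, 0.0000, 0.1463, 0.3921, 0.4596, 0.0012, 0.0009]  mean=1.0444  Neff=2.5886  idx=[5, 6, 6, 6, 6, 7, 7, 7, 7, 7]
step 2: w=[0.9440, 0.0140, 0.0140, 0.0140, 0.0140, 0.0000, 0.0000, 0.0000, 0.0000, 0.0000]  mean=0.4719  Neff=1.1212  idx=[0, 0, 0, 0, 0, 0, 0, 0, 0, 4]

post_mean = 0.4719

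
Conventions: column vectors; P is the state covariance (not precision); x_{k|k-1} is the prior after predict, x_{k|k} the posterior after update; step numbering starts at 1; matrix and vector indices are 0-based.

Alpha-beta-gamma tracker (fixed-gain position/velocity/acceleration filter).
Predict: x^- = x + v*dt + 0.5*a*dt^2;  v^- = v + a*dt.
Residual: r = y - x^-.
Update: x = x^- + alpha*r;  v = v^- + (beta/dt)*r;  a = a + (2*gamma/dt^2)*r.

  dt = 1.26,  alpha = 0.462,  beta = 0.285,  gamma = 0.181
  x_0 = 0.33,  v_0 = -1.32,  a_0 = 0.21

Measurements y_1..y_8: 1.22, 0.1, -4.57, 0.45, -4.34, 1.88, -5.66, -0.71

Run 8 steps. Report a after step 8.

step 1: x_pred=-1.1665  r=2.3865  x^+=-0.0639  v^+=-0.5156  a^+=0.7542
step 2: x_pred=-0.1149  r=0.2149  x^+=-0.0156  v^+=0.4833  a^+=0.8032
step 3: x_pred=1.2308  r=-5.8008  x^+=-1.4491  v^+=0.1832  a^+=-0.5195
step 4: x_pred=-1.6308  r=2.0808  x^+=-0.6694  v^+=-0.0008  a^+=-0.0451
step 5: x_pred=-0.7062  r=-3.6338  x^+=-2.3850  v^+=-0.8795  a^+=-0.8736
step 6: x_pred=-4.1867  r=6.0667  x^+=-1.3839  v^+=-0.6081  a^+=0.5097
step 7: x_pred=-1.7455  r=-3.9145  x^+=-3.5540  v^+=-0.8513  a^+=-0.3829
step 8: x_pred=-4.9306  r=4.2206  x^+=-2.9807  v^+=-0.3791  a^+=0.5795

a_post = 0.5795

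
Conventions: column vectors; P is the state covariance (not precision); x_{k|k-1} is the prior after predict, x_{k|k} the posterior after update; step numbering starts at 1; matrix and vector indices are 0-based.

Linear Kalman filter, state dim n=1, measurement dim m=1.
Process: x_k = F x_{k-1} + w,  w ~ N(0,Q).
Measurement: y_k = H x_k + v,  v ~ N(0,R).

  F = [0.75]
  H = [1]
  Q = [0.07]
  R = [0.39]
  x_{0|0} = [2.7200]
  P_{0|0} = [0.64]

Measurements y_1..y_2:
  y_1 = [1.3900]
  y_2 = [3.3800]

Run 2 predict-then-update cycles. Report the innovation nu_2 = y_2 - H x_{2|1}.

step 1: x^-=[2.0400]  P^-=[0.4300]  S=[0.8200]  K=[0.5244]  nu=[-0.6500]  x^+=[1.6991]  P^+=[0.2045]
step 2: x^-=[1.2744]  P^-=[0.1850]  S=[0.5750]  K=[0.3218]  nu=[2.1056]  x^+=[1.9519]  P^+=[0.1255]

innov = [2.1056]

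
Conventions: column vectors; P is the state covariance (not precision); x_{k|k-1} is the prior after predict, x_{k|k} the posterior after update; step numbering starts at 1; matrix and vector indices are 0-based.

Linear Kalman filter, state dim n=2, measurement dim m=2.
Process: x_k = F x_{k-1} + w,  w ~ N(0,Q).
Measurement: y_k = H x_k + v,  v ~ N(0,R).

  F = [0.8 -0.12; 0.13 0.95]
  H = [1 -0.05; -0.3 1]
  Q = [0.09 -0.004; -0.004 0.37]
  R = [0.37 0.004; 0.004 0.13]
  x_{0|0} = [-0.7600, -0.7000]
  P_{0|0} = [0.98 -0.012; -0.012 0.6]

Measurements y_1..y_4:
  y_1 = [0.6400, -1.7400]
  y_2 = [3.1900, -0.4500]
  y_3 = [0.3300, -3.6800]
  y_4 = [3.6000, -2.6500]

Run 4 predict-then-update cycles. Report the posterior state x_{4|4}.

x_post = [1.8053, -2.1930]

step 1: x^-=[-0.5240, -0.7638]  P^-=[0.7281 0.0206; 0.0206 0.9251]  S=[1.0984 -0.2398; -0.2398 1.1083]  K=[0.6539 -0.0370; 0.1655 0.8649]  nu=[1.1258, -1.1334]  x^+=[0.2541, -1.5578]  P^+=[0.2454 0.0714; 0.0714 0.1345]
step 2: x^-=[0.3903, -1.4469]  P^-=[0.2353 0.0593; 0.0593 0.5132]  S=[0.6006 -0.0320; -0.0320 0.6288]  K=[0.3869 0.0018; 0.0983 0.7929]  nu=[2.7274, 1.1140]  x^+=[1.4474, -0.2955]  P^+=[0.1454 0.0454; 0.0454 0.1171]
step 3: x^-=[1.1934, -0.0925]  P^-=[0.1760 0.0316; 0.0316 0.4893]  S=[0.5441 -0.0412; -0.0412 0.6162]  K=[0.3196 -0.0131; 0.0724 0.7836]  nu=[-0.8680, -3.2295]  x^+=[0.9581, -2.6859]  P^+=[0.1200 0.0356; 0.0356 0.1128]
step 4: x^-=[1.0888, -2.4270]  P^-=[0.1616 0.0221; 0.0221 0.4826]  S=[0.5306 -0.0462; -0.0462 0.6139]  K=[0.3007 -0.0203; 0.0641 0.7802]  nu=[2.3898, 0.1037]  x^+=[1.8053, -2.1930]  P^+=[0.1128 0.0324; 0.0324 0.1114]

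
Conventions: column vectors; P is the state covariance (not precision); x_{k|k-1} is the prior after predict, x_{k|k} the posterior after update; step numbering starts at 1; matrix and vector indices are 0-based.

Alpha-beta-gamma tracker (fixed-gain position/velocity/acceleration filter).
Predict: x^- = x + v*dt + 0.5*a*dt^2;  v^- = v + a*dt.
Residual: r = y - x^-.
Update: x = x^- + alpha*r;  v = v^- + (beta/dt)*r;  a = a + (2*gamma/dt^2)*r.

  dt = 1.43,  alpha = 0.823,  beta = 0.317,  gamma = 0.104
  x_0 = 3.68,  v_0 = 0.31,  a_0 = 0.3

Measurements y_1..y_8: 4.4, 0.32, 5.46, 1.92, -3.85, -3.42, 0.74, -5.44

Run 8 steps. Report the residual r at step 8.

resid = -3.2563

step 1: x_pred=4.4300  r=-0.0300  x^+=4.4053  v^+=0.7323  a^+=0.2969
step 2: x_pred=5.7562  r=-5.4362  x^+=1.2822  v^+=-0.0481  a^+=-0.2560
step 3: x_pred=0.9517  r=4.5083  x^+=4.6620  v^+=0.5852  a^+=0.2026
step 4: x_pred=5.7060  r=-3.7860  x^+=2.5901  v^+=0.0356  a^+=-0.1825
step 5: x_pred=2.4544  r=-6.3044  x^+=-2.7341  v^+=-1.6230  a^+=-0.8238
step 6: x_pred=-5.8972  r=2.4772  x^+=-3.8585  v^+=-2.2518  a^+=-0.5718
step 7: x_pred=-7.6632  r=8.4032  x^+=-0.7474  v^+=-1.2067  a^+=0.2829
step 8: x_pred=-2.1837  r=-3.2563  x^+=-4.8636  v^+=-1.5240  a^+=-0.0483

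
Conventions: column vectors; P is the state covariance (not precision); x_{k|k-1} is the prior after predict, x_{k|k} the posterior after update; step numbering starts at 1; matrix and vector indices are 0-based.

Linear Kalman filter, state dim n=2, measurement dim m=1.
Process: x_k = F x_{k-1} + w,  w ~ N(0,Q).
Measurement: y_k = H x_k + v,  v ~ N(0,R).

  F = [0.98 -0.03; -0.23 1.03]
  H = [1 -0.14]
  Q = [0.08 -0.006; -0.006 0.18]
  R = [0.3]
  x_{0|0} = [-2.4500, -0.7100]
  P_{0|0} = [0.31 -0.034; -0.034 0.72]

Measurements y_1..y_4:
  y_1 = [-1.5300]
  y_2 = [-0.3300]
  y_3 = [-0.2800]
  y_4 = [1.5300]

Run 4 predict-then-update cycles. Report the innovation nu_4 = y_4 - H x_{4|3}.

innov = [2.2680]

step 1: x^-=[-2.3797, -0.1678]  P^-=[0.3804 -0.1327; -0.1327 0.9764]  S=[0.7367]  K=[0.5416; -0.3657]  nu=[0.8262]  x^+=[-1.9323, -0.4699]  P^+=[0.1643 0.0132; 0.0132 0.8779]
step 2: x^-=[-1.8795, -0.0396]  P^-=[0.2378 -0.0567; -0.0567 1.1138]  S=[0.5755]  K=[0.4270; -0.3695]  nu=[1.5440]  x^+=[-1.2202, -0.6101]  P^+=[0.1329 0.0341; 0.0341 1.0352]
step 3: x^-=[-1.1775, -0.3478]  P^-=[0.2065 -0.0333; -0.0333 1.2691]  S=[0.5407]  K=[0.3906; -0.3902]  nu=[0.8488]  x^+=[-0.8460, -0.6790]  P^+=[0.1240 0.0491; 0.0491 1.1868]
step 4: x^-=[-0.8087, -0.5048]  P^-=[0.1973 -0.0207; -0.0207 1.4224]  S=[0.5310]  K=[0.3771; -0.4141]  nu=[2.2680]  x^+=[0.0465, -1.4438]  P^+=[0.1218 0.0622; 0.0622 1.3313]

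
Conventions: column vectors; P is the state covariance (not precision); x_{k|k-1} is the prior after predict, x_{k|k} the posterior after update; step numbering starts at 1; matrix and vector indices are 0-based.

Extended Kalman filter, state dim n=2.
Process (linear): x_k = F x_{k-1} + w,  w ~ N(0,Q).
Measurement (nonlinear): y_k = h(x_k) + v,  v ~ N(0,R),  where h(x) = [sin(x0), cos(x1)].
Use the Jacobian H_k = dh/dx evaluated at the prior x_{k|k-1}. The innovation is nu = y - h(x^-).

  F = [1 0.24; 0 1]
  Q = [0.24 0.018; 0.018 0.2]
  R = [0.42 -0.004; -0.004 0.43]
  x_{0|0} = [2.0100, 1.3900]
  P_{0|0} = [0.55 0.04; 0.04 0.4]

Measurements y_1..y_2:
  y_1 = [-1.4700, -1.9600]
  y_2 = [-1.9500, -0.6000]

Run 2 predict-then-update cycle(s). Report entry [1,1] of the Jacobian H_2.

H_jac[1,1] = -0.3762

step 1: x^-=[2.3436, 1.3900]  P^-=[0.8322 0.1540; 0.1540 0.6000]  H_jac=[-0.6981 0.0000; 0.0000 -0.9837]  S=[0.8256 0.1018; 0.1018 1.0106]  K=[-0.6939 -0.0800; -0.0590 -0.5781]  nu=[-2.1860, -2.1398]  x^+=[4.0316, 2.7559]  P^+=[0.4170 0.0322; 0.0322 0.2525]
step 2: x^-=[4.6930, 2.7559]  P^-=[0.6869 0.1108; 0.1108 0.4525]  H_jac=[-0.0194 0.0000; 0.0000 -0.3762]  S=[0.4203 -0.0032; -0.0032 0.4940]  K=[-0.0323 -0.0845; -0.0077 -0.3446]  nu=[-0.9502, 0.3265]  x^+=[4.6961, 2.6507]  P^+=[0.6830 0.0963; 0.0963 0.3938]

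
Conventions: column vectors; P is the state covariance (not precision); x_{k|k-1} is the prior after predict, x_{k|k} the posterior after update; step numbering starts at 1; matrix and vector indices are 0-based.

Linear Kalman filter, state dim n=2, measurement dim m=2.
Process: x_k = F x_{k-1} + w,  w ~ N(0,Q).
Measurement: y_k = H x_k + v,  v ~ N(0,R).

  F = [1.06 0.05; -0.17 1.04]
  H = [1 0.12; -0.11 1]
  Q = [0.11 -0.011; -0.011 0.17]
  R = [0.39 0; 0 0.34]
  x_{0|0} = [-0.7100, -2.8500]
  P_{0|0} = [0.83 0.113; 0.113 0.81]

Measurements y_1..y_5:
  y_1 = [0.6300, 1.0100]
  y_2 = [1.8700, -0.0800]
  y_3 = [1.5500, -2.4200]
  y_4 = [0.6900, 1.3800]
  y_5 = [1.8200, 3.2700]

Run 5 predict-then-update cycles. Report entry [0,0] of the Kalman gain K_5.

K[0,0] = 0.4268

step 1: x^-=[-0.8951, -2.8433]  P^-=[1.0566 0.0052; 0.0052 1.0301]  S=[1.4627 0.0125; 0.0125 1.3818]  K=[0.7235 -0.0869; 0.0817 0.7444]  nu=[1.8663, 3.7548]  x^+=[0.1289, 0.1041]  P^+=[0.2820 0.0015; 0.0015 0.2532]
step 2: x^-=[0.1418, 0.0864]  P^-=[0.4276 -0.0470; -0.0470 0.4515]  S=[0.8129 -0.0393; -0.0393 0.8071]  K=[0.5147 -0.0915; 0.0362 0.5677]  nu=[1.7178, -0.1508]  x^+=[1.0398, 0.0630]  P^+=[0.2018 -0.0089; -0.0089 0.1920]
step 3: x^-=[1.1054, -0.1113]  P^-=[0.3363 -0.0471; -0.0471 0.3867]  S=[0.7206 -0.0371; -0.0371 0.7411]  K=[0.4542 -0.0908; 0.0263 0.5301]  nu=[0.4580, -2.1871]  x^+=[1.5119, -1.2585]  P^+=[0.1785 -0.0112; -0.0112 0.1790]
step 4: x^-=[1.5397, -1.5659]  P^-=[0.3098 -0.0461; -0.0461 0.3727]  S=[0.6941 -0.0349; -0.0349 0.7266]  K=[0.4339 -0.0896; 0.0242 0.5211]  nu=[-0.6618, 3.1153]  x^+=[0.9735, 0.0415]  P^+=[0.1706 -0.0117; -0.0117 0.1759]
step 5: x^-=[1.0340, -0.1224]  P^-=[0.3009 -0.0454; -0.0454 0.3693]  S=[0.6853 -0.0336; -0.0336 0.7229]  K=[0.4268 -0.0887; 0.0239 0.5189]  nu=[0.8007, 3.5061]  x^+=[1.0646, 1.7159]  P^+=[0.1678 -0.0117; -0.0117 0.1751]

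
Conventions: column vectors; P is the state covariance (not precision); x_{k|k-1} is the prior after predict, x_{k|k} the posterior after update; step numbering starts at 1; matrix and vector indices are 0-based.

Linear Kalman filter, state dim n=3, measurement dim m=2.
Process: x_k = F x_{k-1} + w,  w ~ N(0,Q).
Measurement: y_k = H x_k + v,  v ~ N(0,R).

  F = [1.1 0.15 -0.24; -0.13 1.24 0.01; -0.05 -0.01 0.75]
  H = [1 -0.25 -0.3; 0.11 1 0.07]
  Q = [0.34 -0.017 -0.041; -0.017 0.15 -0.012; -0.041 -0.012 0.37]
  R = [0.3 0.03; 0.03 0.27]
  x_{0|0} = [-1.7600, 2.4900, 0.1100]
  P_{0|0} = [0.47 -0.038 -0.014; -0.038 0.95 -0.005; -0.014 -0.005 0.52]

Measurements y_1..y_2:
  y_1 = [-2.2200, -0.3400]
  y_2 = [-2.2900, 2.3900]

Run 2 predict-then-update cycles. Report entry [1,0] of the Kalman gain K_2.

K[1,0] = -0.0655

step 1: x^-=[-1.5889, 3.3175, 0.1456]  P^-=[0.9552 0.0410 -0.1735; 0.0410 1.6309 -0.0178; -0.1735 -0.0178 0.6649]  S=[1.4979 -0.2475; -0.2475 1.9196]  K=[0.6919 0.1590; -0.1028 0.8381; -0.2505 -0.0273]  nu=[0.2420, -3.4929]  x^+=[-1.9768, 0.3653, 0.1802]  P^+=[0.2441 0.0312 0.0799; 0.0312 0.2242 -0.0638; 0.0799 -0.0638 0.5728]
step 2: x^-=[-2.1630, 0.7118, 0.2303]  P^-=[0.6461 0.0527 -0.0989; 0.0527 0.4871 -0.0779; -0.0989 -0.0779 0.6878]  S=[1.0598 0.0372; 0.0372 0.7674]  K=[0.6210 0.1222; -0.0655 0.6383; -0.2682 -0.0400]  nu=[0.1200, 1.9000]  x^+=[-1.8563, 1.9167, 0.1222]  P^+=[0.2204 0.0215 0.0835; 0.0215 0.1730 -0.0707; 0.0835 -0.0707 0.6096]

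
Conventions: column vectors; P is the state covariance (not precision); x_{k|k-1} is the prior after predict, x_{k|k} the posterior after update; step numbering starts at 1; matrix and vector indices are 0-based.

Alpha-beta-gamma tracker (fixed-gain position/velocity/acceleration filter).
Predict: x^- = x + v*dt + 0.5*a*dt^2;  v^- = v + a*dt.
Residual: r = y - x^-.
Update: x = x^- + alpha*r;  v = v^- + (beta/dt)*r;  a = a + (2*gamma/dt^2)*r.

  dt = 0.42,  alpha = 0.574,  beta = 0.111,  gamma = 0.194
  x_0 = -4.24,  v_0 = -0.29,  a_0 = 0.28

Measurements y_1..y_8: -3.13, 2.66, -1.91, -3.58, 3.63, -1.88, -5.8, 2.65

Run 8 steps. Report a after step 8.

step 1: x_pred=-4.3371  r=1.2071  x^+=-3.6442  v^+=0.1466  a^+=2.9351
step 2: x_pred=-3.3238  r=5.9838  x^+=0.1109  v^+=2.9608  a^+=16.0967
step 3: x_pred=2.7742  r=-4.6842  x^+=0.0855  v^+=8.4834  a^+=5.7936
step 4: x_pred=4.1595  r=-7.7395  x^+=-0.2830  v^+=8.8713  a^+=-11.2297
step 5: x_pred=2.4525  r=1.1775  x^+=3.1284  v^+=4.4660  a^+=-8.6398
step 6: x_pred=4.2421  r=-6.1221  x^+=0.7280  v^+=-0.7807  a^+=-22.1056
step 7: x_pred=-1.5496  r=-4.2504  x^+=-3.9893  v^+=-11.1884  a^+=-31.4546
step 8: x_pred=-11.4627  r=14.1127  x^+=-3.3620  v^+=-20.6695  a^+=-0.4130

a_post = -0.4130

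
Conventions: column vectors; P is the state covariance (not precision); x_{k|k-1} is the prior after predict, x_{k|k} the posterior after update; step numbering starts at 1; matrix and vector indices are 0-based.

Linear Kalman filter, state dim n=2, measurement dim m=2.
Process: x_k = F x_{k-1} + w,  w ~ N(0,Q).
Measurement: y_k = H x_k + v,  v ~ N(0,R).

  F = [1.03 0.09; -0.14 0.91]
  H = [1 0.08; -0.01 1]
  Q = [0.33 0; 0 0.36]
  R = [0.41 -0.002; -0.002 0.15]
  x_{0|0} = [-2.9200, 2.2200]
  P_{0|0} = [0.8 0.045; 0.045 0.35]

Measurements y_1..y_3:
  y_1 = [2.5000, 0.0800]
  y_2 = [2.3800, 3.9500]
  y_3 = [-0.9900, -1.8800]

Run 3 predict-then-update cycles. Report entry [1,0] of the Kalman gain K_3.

step 1: x^-=[-2.8078, 2.4290]  P^-=[1.1899 -0.0451; -0.0451 0.6540]  S=[1.5969 -0.0066; -0.0066 0.8051]  K=[0.7426 -0.0647; 0.0079 0.8130]  nu=[5.1135, -2.3771]  x^+=[1.1433, 0.5368]  P^+=[0.3053 -0.0081; -0.0081 0.1219]
step 2: x^-=[1.2259, 0.3284]  P^-=[0.6533 -0.0416; -0.0416 0.4690]  S=[1.0597 -0.0125; -0.0125 0.6199]  K=[0.6126 -0.0652; 0.0051 0.7573]  nu=[1.1278, 3.6339]  x^+=[1.6799, 3.0863]  P^+=[0.2520 -0.0085; -0.0085 0.1135]
step 3: x^-=[2.0081, 2.5733]  P^-=[0.5967 -0.0349; -0.0349 0.4611]  S=[1.0040 -0.0059; -0.0059 0.6119]  K=[0.5911 -0.0610; 0.0065 0.7542]  nu=[-3.2040, -4.4332]  x^+=[0.3847, -0.7911]  P^+=[0.2431 -0.0079; -0.0079 0.1130]

K[1,0] = 0.0065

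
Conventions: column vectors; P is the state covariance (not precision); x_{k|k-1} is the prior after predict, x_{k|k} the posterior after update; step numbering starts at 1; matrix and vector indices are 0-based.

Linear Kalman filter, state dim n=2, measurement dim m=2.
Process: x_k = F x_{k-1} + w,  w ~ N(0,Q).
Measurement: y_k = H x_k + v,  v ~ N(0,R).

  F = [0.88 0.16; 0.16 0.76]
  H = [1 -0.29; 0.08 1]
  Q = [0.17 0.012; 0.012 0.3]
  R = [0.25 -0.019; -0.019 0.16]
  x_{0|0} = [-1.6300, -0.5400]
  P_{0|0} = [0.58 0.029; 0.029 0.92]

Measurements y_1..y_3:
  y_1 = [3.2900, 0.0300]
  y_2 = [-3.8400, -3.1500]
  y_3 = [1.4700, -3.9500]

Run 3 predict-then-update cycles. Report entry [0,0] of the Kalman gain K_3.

K[0,0] = 0.5181

step 1: x^-=[-1.5208, -0.6712]  P^-=[0.6509 0.2257; 0.2257 0.8533]  S=[0.8417 0.0061; 0.0061 1.0536]  K=[0.6936 0.2596; -0.0318 0.8272]  nu=[4.6162, 0.8229]  x^+=[1.8947, -0.1374]  P^+=[0.1727 0.0145; 0.0145 0.1318]
step 2: x^-=[1.6454, 0.1987]  P^-=[0.3112 0.0624; 0.0624 0.3841]  S=[0.5573 -0.0445; -0.0445 0.5561]  K=[0.5419 0.2004; -0.0322 0.6971]  nu=[-5.4277, -3.4804]  x^+=[-1.9937, -2.0530]  P^+=[0.1349 0.0110; 0.0110 0.1113]
step 3: x^-=[-2.0829, -1.8792]  P^-=[0.2804 0.0521; 0.0521 0.3704]  S=[0.5313 -0.0530; -0.0530 0.5405]  K=[0.5181 0.1888; -0.0352 0.6895]  nu=[3.0079, -1.9041]  x^+=[-0.8839, -3.2980]  P^+=[0.1289 0.0101; 0.0101 0.1102]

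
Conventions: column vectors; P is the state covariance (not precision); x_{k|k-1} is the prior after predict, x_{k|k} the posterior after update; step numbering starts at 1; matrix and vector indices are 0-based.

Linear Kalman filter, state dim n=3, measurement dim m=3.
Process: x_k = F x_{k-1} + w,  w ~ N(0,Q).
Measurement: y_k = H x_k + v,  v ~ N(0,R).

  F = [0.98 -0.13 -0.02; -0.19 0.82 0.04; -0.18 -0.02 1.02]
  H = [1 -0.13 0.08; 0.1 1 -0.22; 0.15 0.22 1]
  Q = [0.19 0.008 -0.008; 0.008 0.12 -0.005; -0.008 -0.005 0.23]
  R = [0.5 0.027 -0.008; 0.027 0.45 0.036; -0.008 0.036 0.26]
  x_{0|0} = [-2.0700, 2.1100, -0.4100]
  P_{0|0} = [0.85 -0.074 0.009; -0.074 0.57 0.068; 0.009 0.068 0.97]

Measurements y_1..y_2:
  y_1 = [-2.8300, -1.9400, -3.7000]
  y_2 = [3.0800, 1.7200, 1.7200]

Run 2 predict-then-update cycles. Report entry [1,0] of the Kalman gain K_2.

K[1,0] = -0.1192

step 1: x^-=[-2.2947, 2.1071, -0.0878]  P^-=[1.0352 -0.2742 -0.1765; -0.2742 0.5629 0.1200; -0.1765 0.1200 1.2603]  S=[1.5934 -0.1850 -0.0151; -0.1850 0.9844 -0.0468; -0.0151 -0.0468 1.5526]  K=[0.6614 -0.0118 -0.0465; -0.1531 0.4952 0.1440; -0.0673 -0.1521 0.8065]  nu=[-0.2544, -3.8369, -3.7316]  x^+=[-2.2442, -0.2912, -2.4965]  P^+=[0.3309 -0.0354 -0.0597; -0.0354 0.2299 0.0112; -0.0597 0.0112 0.2112]
step 2: x^-=[-2.1116, 0.0877, -2.1366]  P^-=[0.5232 -0.1104 -0.1316; -0.1104 0.2995 0.0376; -0.1316 0.0376 0.4818]  S=[1.0382 -0.0451 -0.0590; -0.0451 0.7452 0.0117; -0.0590 0.0117 0.7378]  K=[0.5036 -0.0076 -0.0644; -0.1192 0.3672 0.1025; -0.0636 -0.1233 0.6343]  nu=[5.3739, 1.3734, 4.1540]  x^+=[0.3169, 0.3773, -0.0127]  P^+=[0.2526 -0.0290 -0.0526; -0.0290 0.1703 0.0077; -0.0526 0.0077 0.1672]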